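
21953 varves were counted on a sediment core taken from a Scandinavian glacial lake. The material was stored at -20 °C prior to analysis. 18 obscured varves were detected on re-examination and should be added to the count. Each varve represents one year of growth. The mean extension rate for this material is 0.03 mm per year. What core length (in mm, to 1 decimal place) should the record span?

659.1 mm

Correcting the raw count gives 21953 + 18 = 21971 true varves.
Predicted length = 0.03 mm/year × 21971 years = 659.1 mm.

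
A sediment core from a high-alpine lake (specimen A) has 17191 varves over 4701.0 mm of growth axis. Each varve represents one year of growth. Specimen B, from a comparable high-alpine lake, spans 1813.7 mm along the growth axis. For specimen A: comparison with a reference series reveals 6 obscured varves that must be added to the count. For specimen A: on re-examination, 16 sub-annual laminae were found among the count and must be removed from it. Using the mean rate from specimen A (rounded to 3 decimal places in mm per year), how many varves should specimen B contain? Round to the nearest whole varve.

Specimen A: true varve count = 17191 − 16 + 6 = 17181.
A: Mean rate = 4701.0 mm / 17181 years ≈ 0.274 mm/year.
Specimen B: 1813.7 mm / 0.274 mm per year = 6619.34 years ≈ 6619 varves.

6619 varves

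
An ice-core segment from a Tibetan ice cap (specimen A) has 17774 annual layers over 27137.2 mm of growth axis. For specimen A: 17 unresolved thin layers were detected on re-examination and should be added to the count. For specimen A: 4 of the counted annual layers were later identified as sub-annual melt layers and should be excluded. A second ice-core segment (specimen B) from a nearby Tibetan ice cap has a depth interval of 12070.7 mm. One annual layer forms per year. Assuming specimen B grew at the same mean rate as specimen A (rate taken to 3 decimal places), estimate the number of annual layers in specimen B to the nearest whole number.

7910 annual layers

Specimen A: after corrections the count is 17774 − 4 + 17 = 17787 annual layers.
A: Extension rate ≈ 27137.2 / 17787 = 1.526 mm per year.
B spans 12070.7 / 1.526 = 7910.03 years ≈ 7910 annual layers.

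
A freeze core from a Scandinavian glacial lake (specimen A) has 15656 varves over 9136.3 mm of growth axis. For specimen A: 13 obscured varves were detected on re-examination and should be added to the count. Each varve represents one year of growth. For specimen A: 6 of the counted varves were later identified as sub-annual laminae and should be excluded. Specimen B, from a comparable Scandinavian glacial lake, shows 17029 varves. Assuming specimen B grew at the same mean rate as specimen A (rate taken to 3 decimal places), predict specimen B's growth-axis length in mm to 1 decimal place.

Specimen A: adjusted count: 15656 − 6 + 13 = 15663 varves.
A: Mean rate = 9136.3 mm / 15663 years ≈ 0.583 mm/yr.
For B, 0.583 mm/year × 17029 years = 9927.9 mm.

9927.9 mm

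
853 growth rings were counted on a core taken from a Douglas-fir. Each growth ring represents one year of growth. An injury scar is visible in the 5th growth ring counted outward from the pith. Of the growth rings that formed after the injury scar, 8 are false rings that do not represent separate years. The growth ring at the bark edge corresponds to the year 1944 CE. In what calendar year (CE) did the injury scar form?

The injury scar sits at growth ring 5 from the pith, so 853 − 5 = 848 growth rings formed after it.
Removing the 8 false growth rings leaves 848 − 8 = 840 true growth rings beyond the injury scar.
Counting back 840 years from 1944 CE places the injury scar in 1944 − 840 = 1104 CE.

1104 CE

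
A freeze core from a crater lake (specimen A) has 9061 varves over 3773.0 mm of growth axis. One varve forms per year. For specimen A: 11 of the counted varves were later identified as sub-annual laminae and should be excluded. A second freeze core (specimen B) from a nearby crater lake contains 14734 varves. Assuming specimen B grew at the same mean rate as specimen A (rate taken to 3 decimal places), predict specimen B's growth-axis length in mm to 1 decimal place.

6144.1 mm

Specimen A: after corrections the count is 9061 − 11 = 9050 varves.
A: Mean rate = 3773.0 mm / 9050 years ≈ 0.417 mm per year.
B's length ≈ 0.417 × 14734 = 6144.1 mm.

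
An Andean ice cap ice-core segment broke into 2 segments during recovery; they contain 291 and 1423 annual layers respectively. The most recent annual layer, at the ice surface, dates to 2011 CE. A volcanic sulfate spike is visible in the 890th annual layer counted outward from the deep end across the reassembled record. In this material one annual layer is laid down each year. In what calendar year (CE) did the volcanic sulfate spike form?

Total annual layers = 291 + 1423 = 1714.
Between annual layer 890 and the ice surface there are 1714 − 890 = 824 annual layers.
2011 − 824 = 1187 CE.

1187 CE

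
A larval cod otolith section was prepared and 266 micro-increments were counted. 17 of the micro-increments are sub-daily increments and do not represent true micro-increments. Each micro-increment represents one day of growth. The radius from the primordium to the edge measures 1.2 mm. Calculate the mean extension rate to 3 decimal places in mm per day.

0.005 mm per day

True micro-increment count = 266 − 17 = 249.
1.2 mm over 249 days gives 1.2 / 249 ≈ 0.005 mm per day.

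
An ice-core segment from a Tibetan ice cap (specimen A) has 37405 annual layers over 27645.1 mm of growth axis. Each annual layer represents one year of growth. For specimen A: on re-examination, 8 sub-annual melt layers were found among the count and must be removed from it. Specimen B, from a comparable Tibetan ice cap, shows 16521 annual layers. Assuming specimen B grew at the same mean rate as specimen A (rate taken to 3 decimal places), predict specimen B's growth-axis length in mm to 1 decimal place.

Specimen A: after corrections the count is 37405 − 8 = 37397 annual layers.
A: Extension rate ≈ 27645.1 / 37397 = 0.739 mm/year.
Length of B = 0.739 × 16521 = 12209.0 mm.

12209.0 mm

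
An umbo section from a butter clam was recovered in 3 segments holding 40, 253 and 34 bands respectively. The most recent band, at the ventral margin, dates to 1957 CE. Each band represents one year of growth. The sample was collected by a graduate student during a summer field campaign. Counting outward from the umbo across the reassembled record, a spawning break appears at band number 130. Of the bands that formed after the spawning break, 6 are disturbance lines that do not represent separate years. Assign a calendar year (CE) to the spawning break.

1766 CE

Total bands = 40 + 253 + 34 = 327.
The spawning break sits at band 130 from the umbo, so 327 − 130 = 197 bands formed after it.
Removing the 6 false bands leaves 197 − 6 = 191 true bands beyond the spawning break.
Counting back 191 years from 1957 CE places the spawning break in 1957 − 191 = 1766 CE.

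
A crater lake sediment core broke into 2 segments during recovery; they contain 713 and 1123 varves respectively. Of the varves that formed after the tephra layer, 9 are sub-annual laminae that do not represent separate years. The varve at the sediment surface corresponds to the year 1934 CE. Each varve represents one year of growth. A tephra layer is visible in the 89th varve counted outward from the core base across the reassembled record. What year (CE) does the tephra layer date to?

196 CE

Total varves = 713 + 1123 = 1836.
The tephra layer sits at varve 89 from the core base, so 1836 − 89 = 1747 varves formed after it.
Excluding 9 false varves: 1747 − 9 = 1738.
Counting back 1738 years from 1934 CE places the tephra layer in 1934 − 1738 = 196 CE.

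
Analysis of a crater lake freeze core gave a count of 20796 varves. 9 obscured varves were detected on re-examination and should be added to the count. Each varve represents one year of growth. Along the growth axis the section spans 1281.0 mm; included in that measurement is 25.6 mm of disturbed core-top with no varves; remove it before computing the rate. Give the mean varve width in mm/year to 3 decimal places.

True varve count = 20796 + 9 = 20805.
Net length = 1281.0 − 25.6 = 1255.4 mm.
Mean rate = 1255.4 mm / 20805 years ≈ 0.060 mm/year.

0.060 mm/year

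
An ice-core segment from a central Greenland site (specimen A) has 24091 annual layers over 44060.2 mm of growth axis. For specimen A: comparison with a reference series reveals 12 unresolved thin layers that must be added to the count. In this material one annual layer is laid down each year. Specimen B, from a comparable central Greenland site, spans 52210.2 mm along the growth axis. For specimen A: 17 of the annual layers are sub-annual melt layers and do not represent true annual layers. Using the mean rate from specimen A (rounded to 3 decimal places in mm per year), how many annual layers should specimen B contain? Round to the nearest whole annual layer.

Specimen A: correcting the raw count gives 24091 − 17 + 12 = 24086 true annual layers.
A: 44060.2 mm over 24086 years gives 44060.2 / 24086 ≈ 1.829 mm/yr.
For B, 52210.2 / 1.829 = 28545.76 years ≈ 28546 annual layers.

28546 annual layers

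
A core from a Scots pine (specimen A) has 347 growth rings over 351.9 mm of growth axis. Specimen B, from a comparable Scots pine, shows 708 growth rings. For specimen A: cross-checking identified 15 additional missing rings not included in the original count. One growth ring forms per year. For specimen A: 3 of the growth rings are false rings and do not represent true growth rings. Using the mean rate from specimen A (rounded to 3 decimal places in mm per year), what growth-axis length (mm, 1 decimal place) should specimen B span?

Specimen A: adjusted count: 347 − 3 + 15 = 359 growth rings.
A: Extension rate ≈ 351.9 / 359 = 0.980 mm per year.
Length of B = 0.980 × 708 = 693.8 mm.

693.8 mm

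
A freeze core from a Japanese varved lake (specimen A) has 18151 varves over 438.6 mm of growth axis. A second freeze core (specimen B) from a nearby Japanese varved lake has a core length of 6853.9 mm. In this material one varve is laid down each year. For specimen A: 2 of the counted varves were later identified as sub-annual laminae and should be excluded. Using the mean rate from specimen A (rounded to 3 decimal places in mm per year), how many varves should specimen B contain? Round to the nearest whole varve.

Specimen A: after corrections the count is 18151 − 2 = 18149 varves.
A: Mean rate = 438.6 mm / 18149 years ≈ 0.024 mm/yr.
B spans 6853.9 / 0.024 = 285579.17 years ≈ 285579 varves.

285579 varves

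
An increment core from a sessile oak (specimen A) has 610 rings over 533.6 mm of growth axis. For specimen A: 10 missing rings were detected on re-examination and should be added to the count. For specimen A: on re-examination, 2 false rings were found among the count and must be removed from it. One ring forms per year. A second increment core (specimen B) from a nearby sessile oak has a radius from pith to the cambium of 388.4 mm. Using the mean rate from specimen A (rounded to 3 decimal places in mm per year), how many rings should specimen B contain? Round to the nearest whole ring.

450 rings

Specimen A: true ring count = 610 − 2 + 10 = 618.
A: Extension rate ≈ 533.6 / 618 = 0.863 mm/yr.
Specimen B: 388.4 mm / 0.863 mm per year = 450.06 years ≈ 450 rings.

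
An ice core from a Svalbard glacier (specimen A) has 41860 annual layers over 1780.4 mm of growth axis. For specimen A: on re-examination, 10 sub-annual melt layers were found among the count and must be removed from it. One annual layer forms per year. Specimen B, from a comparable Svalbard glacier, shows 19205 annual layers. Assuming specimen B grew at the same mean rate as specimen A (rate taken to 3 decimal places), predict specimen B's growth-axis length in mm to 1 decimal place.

Specimen A: adjusted count: 41860 − 10 = 41850 annual layers.
A: Extension rate ≈ 1780.4 / 41850 = 0.043 mm/year.
Length of B = 0.043 × 19205 = 825.8 mm.

825.8 mm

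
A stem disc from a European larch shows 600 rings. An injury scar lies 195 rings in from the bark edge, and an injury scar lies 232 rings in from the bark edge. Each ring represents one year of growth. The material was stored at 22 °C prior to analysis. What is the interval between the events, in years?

232 − 195 = 37 rings lie between the two events.
One ring per year makes the interval 37 years.

37 yr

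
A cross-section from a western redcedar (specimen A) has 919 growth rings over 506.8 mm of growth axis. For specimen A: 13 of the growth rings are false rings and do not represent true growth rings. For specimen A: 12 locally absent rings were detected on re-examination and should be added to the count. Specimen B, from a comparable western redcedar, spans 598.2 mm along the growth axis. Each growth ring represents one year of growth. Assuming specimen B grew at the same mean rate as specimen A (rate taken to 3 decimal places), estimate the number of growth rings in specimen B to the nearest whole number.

Specimen A: correcting the raw count gives 919 − 13 + 12 = 918 true growth rings.
A: Mean rate = 506.8 mm / 918 years ≈ 0.552 mm per year.
For B, 598.2 / 0.552 = 1083.70 years ≈ 1084 growth rings.

1084 growth rings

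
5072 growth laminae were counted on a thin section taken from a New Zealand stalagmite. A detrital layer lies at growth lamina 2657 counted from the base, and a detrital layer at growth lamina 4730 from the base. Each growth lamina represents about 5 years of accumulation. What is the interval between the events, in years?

The two markers are separated by 4730 − 2657 = 2073 growth laminae.
At 5 years per growth lamina, 2073 × 5 = 10365 years.

10365 years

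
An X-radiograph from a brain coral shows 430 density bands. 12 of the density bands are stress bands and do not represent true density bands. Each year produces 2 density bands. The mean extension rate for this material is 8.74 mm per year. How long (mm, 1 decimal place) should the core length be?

1826.7 mm

Adjusted count: 430 − 12 = 418 density bands.
With 2 density bands per year, 418 / 2 = 209 years.
209 years at 8.74 mm/year gives 8.74 × 209 = 1826.7 mm.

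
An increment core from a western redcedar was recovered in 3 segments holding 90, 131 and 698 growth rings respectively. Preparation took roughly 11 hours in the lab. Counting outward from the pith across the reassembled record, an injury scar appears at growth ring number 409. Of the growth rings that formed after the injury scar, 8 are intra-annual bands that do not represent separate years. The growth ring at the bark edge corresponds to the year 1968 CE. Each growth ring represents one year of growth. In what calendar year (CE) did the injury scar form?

Total growth rings = 90 + 131 + 698 = 919.
The injury scar sits at growth ring 409 from the pith, so 919 − 409 = 510 growth rings formed after it.
Removing the 8 false growth rings leaves 510 − 8 = 502 true growth rings beyond the injury scar.
Counting back 502 years from 1968 CE places the injury scar in 1968 − 502 = 1466 CE.

1466 CE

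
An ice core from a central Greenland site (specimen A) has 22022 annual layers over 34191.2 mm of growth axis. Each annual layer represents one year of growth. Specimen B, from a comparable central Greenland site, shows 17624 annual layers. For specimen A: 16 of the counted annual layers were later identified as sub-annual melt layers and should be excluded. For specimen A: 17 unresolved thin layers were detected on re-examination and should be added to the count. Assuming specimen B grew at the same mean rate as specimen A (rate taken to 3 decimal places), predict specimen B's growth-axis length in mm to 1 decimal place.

27370.1 mm

Specimen A: after corrections the count is 22022 − 16 + 17 = 22023 annual layers.
A: 34191.2 mm over 22023 years gives 34191.2 / 22023 ≈ 1.553 mm/yr.
For B, 1.553 mm/year × 17624 years = 27370.1 mm.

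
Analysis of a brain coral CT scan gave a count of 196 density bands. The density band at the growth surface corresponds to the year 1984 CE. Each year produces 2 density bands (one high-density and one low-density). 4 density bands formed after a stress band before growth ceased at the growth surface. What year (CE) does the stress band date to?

There are 4 density bands younger than the stress band.
Dividing by 2 density bands per year: 4 / 2 = 2 years.
1984 − 2 = 1982 CE.

1982 CE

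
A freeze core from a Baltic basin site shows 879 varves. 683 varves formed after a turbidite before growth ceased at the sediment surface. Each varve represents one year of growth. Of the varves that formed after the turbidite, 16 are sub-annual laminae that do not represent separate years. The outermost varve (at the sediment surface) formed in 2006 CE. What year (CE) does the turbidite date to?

There are 683 varves younger than the turbidite.
Removing the 16 false varves leaves 683 − 16 = 667 true varves beyond the turbidite.
Counting back 667 years from 2006 CE places the turbidite in 2006 − 667 = 1339 CE.

1339 CE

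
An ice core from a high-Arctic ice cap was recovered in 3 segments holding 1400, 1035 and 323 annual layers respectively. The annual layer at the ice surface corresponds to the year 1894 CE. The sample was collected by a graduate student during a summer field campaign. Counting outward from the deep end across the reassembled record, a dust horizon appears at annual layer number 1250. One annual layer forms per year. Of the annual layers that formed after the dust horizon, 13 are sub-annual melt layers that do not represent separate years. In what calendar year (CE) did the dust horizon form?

399 CE

Total annual layers = 1400 + 1035 + 323 = 2758.
Between annual layer 1250 and the ice surface there are 2758 − 1250 = 1508 annual layers.
Removing the 13 false annual layers leaves 1508 − 13 = 1495 true annual layers beyond the dust horizon.
Counting back 1495 years from 1894 CE places the dust horizon in 1894 − 1495 = 399 CE.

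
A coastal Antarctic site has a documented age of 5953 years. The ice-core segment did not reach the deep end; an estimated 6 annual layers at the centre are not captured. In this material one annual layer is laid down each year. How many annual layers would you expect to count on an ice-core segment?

Expected annual layers over 5953 years: 5953.
5953 − 6 missed = 5947 annual layers expected in the prepared section.

5947 annual layers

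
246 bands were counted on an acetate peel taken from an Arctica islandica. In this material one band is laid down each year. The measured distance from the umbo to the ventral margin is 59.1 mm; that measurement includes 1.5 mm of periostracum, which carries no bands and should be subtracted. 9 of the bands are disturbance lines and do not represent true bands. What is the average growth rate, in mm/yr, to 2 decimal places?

Correcting the raw count gives 246 − 9 = 237 true bands.
Net length = 59.1 − 1.5 = 57.6 mm.
Extension rate ≈ 57.6 / 237 = 0.24 mm/yr.

0.24 mm/yr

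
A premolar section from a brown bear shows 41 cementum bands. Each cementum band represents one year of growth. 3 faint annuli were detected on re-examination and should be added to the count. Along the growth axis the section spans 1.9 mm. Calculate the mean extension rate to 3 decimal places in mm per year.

0.043 mm per year

Correcting the raw count gives 41 + 3 = 44 true cementum bands.
Extension rate ≈ 1.9 / 44 = 0.043 mm per year.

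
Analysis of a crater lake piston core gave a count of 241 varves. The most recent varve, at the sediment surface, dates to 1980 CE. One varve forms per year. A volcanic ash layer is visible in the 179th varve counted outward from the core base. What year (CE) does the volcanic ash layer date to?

1918 CE

The volcanic ash layer sits at varve 179 from the core base, so 241 − 179 = 62 varves formed after it.
The varve at the sediment surface is 1980 CE, so the volcanic ash layer dates to 1980 − 62 = 1918 CE.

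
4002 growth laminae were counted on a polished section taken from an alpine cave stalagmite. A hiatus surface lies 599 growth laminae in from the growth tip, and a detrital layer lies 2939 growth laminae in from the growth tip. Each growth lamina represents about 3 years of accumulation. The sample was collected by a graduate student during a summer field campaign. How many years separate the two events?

7020 years

The two markers are separated by 2939 − 599 = 2340 growth laminae.
At 3 years per growth lamina, 2340 × 3 = 7020 years.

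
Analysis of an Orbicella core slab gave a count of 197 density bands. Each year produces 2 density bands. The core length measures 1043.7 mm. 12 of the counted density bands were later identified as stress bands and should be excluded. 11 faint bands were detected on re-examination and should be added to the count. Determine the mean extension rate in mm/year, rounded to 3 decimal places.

10.650 mm/year

Correcting the raw count gives 197 − 12 + 11 = 196 true density bands.
With 2 density bands per year, 196 / 2 = 98 years.
Extension rate ≈ 1043.7 / 98 = 10.650 mm/year.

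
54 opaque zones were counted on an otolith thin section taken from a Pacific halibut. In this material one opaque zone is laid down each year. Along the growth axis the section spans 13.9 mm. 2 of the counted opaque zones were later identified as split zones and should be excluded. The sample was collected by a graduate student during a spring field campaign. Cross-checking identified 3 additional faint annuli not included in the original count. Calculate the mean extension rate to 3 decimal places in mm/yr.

0.253 mm/yr

After corrections the count is 54 − 2 + 3 = 55 opaque zones.
Extension rate ≈ 13.9 / 55 = 0.253 mm/yr.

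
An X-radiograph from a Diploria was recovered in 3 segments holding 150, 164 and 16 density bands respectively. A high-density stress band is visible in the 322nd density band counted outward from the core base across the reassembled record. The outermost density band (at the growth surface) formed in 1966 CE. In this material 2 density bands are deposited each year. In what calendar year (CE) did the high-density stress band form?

Total density bands = 150 + 164 + 16 = 330.
The high-density stress band sits at density band 322 from the core base, so 330 − 322 = 8 density bands formed after it.
With 2 density bands per year, 8 / 2 = 4 years.
Counting back 4 years from 1966 CE places the high-density stress band in 1966 − 4 = 1962 CE.

1962 CE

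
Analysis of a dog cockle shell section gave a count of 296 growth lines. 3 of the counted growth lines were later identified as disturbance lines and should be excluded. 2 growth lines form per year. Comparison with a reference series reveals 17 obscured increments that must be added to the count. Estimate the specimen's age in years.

155 years

Correcting the raw count gives 296 − 3 + 17 = 310 true growth lines.
Dividing by 2 growth lines per year: 310 / 2 = 155 years.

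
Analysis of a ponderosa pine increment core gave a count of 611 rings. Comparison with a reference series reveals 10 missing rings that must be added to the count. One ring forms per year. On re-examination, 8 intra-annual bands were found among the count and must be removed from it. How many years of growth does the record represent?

After corrections the count is 611 − 8 + 10 = 613 rings.
With a one-to-one ring periodicity this is 613 years.

613 years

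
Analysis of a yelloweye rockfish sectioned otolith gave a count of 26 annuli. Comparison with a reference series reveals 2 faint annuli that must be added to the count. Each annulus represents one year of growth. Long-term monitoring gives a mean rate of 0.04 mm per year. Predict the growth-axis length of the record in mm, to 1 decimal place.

1.1 mm

After corrections the count is 26 + 2 = 28 annuli.
28 years at 0.04 mm/year gives 0.04 × 28 = 1.1 mm.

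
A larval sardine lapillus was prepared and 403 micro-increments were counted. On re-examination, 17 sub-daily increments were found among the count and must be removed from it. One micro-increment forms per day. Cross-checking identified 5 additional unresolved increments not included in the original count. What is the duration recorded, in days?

True micro-increment count = 403 − 17 + 5 = 391.
At one micro-increment per day, that is 391 days.

391 d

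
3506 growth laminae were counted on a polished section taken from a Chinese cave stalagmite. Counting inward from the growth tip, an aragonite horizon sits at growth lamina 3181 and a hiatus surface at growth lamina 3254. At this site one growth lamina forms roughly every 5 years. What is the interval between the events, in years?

The two markers are separated by 3254 − 3181 = 73 growth laminae.
73 growth laminae at 5 years each span 73 × 5 = 365 years.

365 years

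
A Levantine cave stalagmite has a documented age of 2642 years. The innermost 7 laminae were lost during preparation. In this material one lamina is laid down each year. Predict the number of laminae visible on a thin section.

2635 laminae

One lamina per year gives 2642 laminae over 2642 years.
2642 − 7 missed = 2635 laminae expected in the prepared section.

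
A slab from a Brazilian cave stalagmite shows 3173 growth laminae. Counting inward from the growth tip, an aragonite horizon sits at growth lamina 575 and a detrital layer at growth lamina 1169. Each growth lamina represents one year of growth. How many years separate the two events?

1169 − 575 = 594 growth laminae lie between the two events.
That is 594 years at one growth lamina per year.

594 years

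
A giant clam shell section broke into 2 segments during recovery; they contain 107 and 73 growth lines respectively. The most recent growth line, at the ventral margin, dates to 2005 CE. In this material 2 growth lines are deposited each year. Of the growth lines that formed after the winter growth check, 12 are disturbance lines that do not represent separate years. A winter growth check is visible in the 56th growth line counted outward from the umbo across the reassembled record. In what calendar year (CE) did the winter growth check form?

1949 CE

Total growth lines = 107 + 73 = 180.
Between growth line 56 and the ventral margin there are 180 − 56 = 124 growth lines.
Excluding 12 false growth lines: 124 − 12 = 112.
With 2 growth lines per year, 112 / 2 = 56 years.
The growth line at the ventral margin is 2005 CE, so the winter growth check dates to 2005 − 56 = 1949 CE.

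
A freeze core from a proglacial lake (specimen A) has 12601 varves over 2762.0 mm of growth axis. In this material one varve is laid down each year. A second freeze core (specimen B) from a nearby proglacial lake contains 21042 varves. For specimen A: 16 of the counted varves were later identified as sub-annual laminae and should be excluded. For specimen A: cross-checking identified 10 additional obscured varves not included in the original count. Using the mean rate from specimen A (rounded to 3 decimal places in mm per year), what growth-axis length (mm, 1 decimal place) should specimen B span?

Specimen A: adjusted count: 12601 − 16 + 10 = 12595 varves.
A: 2762.0 mm over 12595 years gives 2762.0 / 12595 ≈ 0.219 mm per year.
For B, 0.219 mm/year × 21042 years = 4608.2 mm.

4608.2 mm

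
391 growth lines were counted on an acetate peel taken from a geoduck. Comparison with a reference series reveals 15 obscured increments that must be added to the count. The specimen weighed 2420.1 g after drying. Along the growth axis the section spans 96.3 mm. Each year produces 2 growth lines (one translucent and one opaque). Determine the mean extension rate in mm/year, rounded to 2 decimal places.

0.47 mm/year

True growth line count = 391 + 15 = 406.
406 growth lines at 2 per year is 406 / 2 = 203 years.
Mean rate = 96.3 mm / 203 years ≈ 0.47 mm/year.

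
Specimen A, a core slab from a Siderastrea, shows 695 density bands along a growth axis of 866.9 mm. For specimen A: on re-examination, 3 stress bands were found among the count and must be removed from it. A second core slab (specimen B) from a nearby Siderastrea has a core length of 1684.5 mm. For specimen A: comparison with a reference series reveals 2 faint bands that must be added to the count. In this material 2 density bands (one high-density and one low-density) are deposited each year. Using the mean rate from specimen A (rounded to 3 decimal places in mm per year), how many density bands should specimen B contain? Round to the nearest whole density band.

Specimen A: adjusted count: 695 − 3 + 2 = 694 density bands.
Specimen A: with 2 density bands per year, 694 / 2 = 347 years.
A: Extension rate ≈ 866.9 / 347 = 2.498 mm/year.
For B, 1684.5 / 2.498 = 674.34 years; at 2 density bands per year that is 674.34 × 2 ≈ 1349 density bands.

1349 density bands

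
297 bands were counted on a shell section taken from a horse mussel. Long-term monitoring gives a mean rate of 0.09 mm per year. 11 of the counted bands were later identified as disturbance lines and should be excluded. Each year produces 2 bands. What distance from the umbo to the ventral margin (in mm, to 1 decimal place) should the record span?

12.9 mm

True band count = 297 − 11 = 286.
286 bands at 2 per year is 286 / 2 = 143 years.
143 years at 0.09 mm/year gives 0.09 × 143 = 12.9 mm.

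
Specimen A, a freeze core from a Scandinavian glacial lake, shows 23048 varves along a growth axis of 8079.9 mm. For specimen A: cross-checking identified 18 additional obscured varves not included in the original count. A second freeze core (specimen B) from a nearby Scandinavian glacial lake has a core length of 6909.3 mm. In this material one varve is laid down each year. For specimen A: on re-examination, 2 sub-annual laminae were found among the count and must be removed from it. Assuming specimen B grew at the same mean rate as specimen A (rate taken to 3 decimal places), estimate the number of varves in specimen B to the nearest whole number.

Specimen A: true varve count = 23048 − 2 + 18 = 23064.
A: 8079.9 mm over 23064 years gives 8079.9 / 23064 ≈ 0.350 mm/year.
For B, 6909.3 / 0.350 = 19740.86 years ≈ 19741 varves.

19741 varves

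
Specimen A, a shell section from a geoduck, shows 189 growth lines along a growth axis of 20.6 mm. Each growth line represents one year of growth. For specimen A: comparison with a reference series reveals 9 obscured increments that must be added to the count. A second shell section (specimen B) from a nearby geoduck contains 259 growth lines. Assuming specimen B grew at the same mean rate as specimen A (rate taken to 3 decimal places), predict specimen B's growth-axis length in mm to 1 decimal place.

26.9 mm

Specimen A: adjusted count: 189 + 9 = 198 growth lines.
A: Mean rate = 20.6 mm / 198 years ≈ 0.104 mm/year.
Length of B = 0.104 × 259 = 26.9 mm.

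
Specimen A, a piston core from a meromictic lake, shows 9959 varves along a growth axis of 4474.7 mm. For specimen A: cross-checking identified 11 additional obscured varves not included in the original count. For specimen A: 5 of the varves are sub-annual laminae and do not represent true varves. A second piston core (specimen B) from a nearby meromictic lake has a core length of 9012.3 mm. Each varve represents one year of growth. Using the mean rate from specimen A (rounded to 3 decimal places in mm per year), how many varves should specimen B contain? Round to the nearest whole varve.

20072 varves

Specimen A: true varve count = 9959 − 5 + 11 = 9965.
A: Mean rate = 4474.7 mm / 9965 years ≈ 0.449 mm/year.
For B, 9012.3 / 0.449 = 20071.94 years ≈ 20072 varves.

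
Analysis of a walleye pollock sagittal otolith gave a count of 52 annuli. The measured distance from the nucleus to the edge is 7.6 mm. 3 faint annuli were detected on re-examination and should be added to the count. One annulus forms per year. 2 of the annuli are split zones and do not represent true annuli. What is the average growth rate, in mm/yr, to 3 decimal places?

Correcting the raw count gives 52 − 2 + 3 = 53 true annuli.
Mean rate = 7.6 mm / 53 years ≈ 0.143 mm/yr.

0.143 mm/yr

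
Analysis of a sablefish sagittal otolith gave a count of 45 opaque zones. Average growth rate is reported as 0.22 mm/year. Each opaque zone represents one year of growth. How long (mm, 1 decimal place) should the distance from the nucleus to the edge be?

9.9 mm

The record spans 45 years at 0.22 mm per year.
45 years at 0.22 mm/year gives 0.22 × 45 = 9.9 mm.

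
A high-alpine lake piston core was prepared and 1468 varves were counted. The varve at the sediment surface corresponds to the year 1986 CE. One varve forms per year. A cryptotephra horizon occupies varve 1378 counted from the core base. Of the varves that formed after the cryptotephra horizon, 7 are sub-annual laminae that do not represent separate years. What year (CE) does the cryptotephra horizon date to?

1903 CE

1468 − 1378 = 90 varves lie beyond the cryptotephra horizon toward the sediment surface.
90 − 7 false = 83 true varves after the cryptotephra horizon.
The varve at the sediment surface is 1986 CE, so the cryptotephra horizon dates to 1986 − 83 = 1903 CE.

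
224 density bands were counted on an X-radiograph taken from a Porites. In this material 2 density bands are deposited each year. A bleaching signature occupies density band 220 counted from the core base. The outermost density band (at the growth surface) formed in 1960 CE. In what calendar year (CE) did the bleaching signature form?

1958 CE

224 − 220 = 4 density bands lie beyond the bleaching signature toward the growth surface.
With 2 density bands per year, 4 / 2 = 2 years.
The density band at the growth surface is 1960 CE, so the bleaching signature dates to 1960 − 2 = 1958 CE.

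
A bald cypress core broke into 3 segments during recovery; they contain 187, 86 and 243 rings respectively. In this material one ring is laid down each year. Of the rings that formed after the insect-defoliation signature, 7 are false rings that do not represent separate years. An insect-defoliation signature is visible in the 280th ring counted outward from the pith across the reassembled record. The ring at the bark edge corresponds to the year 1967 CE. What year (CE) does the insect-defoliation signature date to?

Total rings = 187 + 86 + 243 = 516.
516 − 280 = 236 rings lie beyond the insect-defoliation signature toward the bark edge.
Excluding 7 false rings: 236 − 7 = 229.
Counting back 229 years from 1967 CE places the insect-defoliation signature in 1967 − 229 = 1738 CE.

1738 CE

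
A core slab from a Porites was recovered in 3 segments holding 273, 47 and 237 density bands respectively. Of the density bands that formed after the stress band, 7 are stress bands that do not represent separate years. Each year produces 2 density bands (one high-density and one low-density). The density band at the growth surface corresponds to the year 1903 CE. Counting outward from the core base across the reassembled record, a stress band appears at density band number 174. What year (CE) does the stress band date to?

1715 CE

Total density bands = 273 + 47 + 237 = 557.
Between density band 174 and the growth surface there are 557 − 174 = 383 density bands.
383 − 7 false = 376 true density bands after the stress band.
With 2 density bands per year, 376 / 2 = 188 years.
Counting back 188 years from 1903 CE places the stress band in 1903 − 188 = 1715 CE.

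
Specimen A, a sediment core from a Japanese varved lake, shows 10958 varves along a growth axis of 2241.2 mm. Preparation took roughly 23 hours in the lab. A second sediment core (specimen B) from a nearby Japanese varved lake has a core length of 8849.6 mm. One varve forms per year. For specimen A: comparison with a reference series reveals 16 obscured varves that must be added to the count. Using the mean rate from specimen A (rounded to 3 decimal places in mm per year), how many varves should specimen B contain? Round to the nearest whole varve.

Specimen A: true varve count = 10958 + 16 = 10974.
A: Extension rate ≈ 2241.2 / 10974 = 0.204 mm/year.
B spans 8849.6 / 0.204 = 43380.39 years ≈ 43380 varves.

43380 varves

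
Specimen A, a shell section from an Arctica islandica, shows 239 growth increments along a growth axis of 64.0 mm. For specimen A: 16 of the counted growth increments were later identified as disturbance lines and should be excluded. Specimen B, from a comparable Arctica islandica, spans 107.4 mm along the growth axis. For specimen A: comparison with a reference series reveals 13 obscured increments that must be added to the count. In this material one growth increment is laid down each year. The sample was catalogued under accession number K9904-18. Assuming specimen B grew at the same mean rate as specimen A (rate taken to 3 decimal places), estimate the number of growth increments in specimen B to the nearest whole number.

396 growth increments

Specimen A: after corrections the count is 239 − 16 + 13 = 236 growth increments.
A: Mean rate = 64.0 mm / 236 years ≈ 0.271 mm per year.
For B, 107.4 / 0.271 = 396.31 years ≈ 396 growth increments.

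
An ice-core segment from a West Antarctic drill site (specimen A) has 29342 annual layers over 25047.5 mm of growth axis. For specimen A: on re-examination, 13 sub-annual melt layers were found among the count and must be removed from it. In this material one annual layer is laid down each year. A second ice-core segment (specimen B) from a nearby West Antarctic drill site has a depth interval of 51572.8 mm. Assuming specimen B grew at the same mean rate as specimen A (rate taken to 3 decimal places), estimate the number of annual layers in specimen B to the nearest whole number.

60390 annual layers

Specimen A: correcting the raw count gives 29342 − 13 = 29329 true annual layers.
A: 25047.5 mm over 29329 years gives 25047.5 / 29329 ≈ 0.854 mm/year.
B spans 51572.8 / 0.854 = 60389.70 years ≈ 60390 annual layers.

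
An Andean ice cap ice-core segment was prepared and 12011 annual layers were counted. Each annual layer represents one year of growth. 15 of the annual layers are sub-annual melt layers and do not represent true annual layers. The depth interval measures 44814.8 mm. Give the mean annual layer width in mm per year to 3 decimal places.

After corrections the count is 12011 − 15 = 11996 annual layers.
Extension rate ≈ 44814.8 / 11996 = 3.736 mm per year.

3.736 mm per year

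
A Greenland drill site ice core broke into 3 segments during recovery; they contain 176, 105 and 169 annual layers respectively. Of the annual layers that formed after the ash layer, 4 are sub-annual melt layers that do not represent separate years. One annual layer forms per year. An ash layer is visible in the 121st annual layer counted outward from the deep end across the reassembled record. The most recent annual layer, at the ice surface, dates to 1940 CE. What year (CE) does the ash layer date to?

Total annual layers = 176 + 105 + 169 = 450.
Between annual layer 121 and the ice surface there are 450 − 121 = 329 annual layers.
Excluding 4 false annual layers: 329 − 4 = 325.
The annual layer at the ice surface is 1940 CE, so the ash layer dates to 1940 − 325 = 1615 CE.

1615 CE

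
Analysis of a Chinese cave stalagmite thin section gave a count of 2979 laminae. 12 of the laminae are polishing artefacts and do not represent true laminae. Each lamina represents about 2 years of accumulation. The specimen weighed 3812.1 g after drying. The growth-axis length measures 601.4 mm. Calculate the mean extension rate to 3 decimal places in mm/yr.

0.101 mm/yr

True lamina count = 2979 − 12 = 2967.
At 2 years per lamina, 2967 × 2 = 5934 years.
601.4 mm over 5934 years gives 601.4 / 5934 ≈ 0.101 mm/yr.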